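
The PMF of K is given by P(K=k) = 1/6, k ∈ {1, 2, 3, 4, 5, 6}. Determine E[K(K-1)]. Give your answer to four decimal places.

E[K(K-1)] = Σ k(k-1)·P(K=k)
 = 0·1/6 + 2·1/6 + 6·1/6 + 12·1/6 + 20·1/6 + 30·1/6
 = 0 + 1/3 + 1 + 2 + 10/3 + 5
 = 35/3

11.6667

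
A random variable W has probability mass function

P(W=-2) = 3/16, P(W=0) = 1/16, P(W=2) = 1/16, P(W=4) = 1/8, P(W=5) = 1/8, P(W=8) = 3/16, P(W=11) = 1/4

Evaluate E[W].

E[W] = Σ w·P(W=w)
 = (-2)·3/16 + 0·1/16 + 2·1/16 + 4·1/8 + 5·1/8 + 8·3/16 + 11·1/4
 = (-3/8) + 0 + 1/8 + 1/2 + 5/8 + 3/2 + 11/4
 = 41/8

5.125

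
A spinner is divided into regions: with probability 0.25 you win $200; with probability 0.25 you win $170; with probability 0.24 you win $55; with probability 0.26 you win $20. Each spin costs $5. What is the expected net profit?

E[payout] = 200·0.25 + 170·0.25 + 55·0.24 + 20·0.26
 = 50 + 42.5 + 13.2 + 5.2
 = 110.9
Net = 110.9 - 5 = 105.9

105.9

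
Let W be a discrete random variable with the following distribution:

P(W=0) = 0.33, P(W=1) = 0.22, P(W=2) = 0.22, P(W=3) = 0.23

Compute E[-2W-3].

-5.7

E[-2W-3] = Σ (-2w-3)·P(W=w)
 = (-3)·0.33 + (-5)·0.22 + (-7)·0.22 + (-9)·0.23
 = (-0.99) + (-1.1) + (-1.54) + (-2.07)
 = -5.7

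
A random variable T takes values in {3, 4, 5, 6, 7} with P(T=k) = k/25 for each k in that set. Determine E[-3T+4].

E[-3T+4] = Σ (-3t+4)·P(T=t)
 = (-5)·3/25 + (-8)·4/25 + (-11)·1/5 + (-14)·6/25 + (-17)·7/25
 = (-3/5) + (-32/25) + (-11/5) + (-84/25) + (-119/25)
 = -61/5

-12.2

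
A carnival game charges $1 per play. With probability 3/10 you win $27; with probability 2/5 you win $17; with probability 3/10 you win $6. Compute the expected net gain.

15.7

E[payout] = 27·3/10 + 17·2/5 + 6·3/10
 = 81/10 + 34/5 + 9/5
 = 167/10
Net = 167/10 - 1 = 157/10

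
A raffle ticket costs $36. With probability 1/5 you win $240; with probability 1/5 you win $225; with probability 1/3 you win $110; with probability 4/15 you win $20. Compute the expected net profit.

E[payout] = 240·1/5 + 225·1/5 + 110·1/3 + 20·4/15
 = 48 + 45 + 110/3 + 16/3
 = 135
Net = 135 - 36 = 99

99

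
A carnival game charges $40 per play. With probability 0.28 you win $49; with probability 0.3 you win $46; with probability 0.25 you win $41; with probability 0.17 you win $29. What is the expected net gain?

2.7

E[payout] = 49·0.28 + 46·0.3 + 41·0.25 + 29·0.17
 = 13.72 + 13.8 + 10.25 + 4.93
 = 42.7
Net = 42.7 - 40 = 2.7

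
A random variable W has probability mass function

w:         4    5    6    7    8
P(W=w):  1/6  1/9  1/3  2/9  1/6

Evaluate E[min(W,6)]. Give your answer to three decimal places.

E[min(W,6)] = Σ min(w,6)·P(W=w)
 = 4·1/6 + 5·1/9 + 6·1/3 + 6·2/9 + 6·1/6
 = 2/3 + 5/9 + 2 + 4/3 + 1
 = 50/9

5.556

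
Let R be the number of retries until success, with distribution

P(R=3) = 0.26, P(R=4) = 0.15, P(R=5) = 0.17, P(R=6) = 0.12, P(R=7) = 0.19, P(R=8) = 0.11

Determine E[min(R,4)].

3.74

E[min(R,4)] = Σ min(r,4)·P(R=r)
 = 3·0.26 + 4·0.15 + 4·0.17 + 4·0.12 + 4·0.19 + 4·0.11
 = 0.78 + 0.6 + 0.68 + 0.48 + 0.76 + 0.44
 = 3.74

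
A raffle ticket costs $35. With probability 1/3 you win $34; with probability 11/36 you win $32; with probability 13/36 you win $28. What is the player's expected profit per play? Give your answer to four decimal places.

E[payout] = 34·1/3 + 32·11/36 + 28·13/36
 = 34/3 + 88/9 + 91/9
 = 281/9
Net = 281/9 - 35 = -34/9

-3.7778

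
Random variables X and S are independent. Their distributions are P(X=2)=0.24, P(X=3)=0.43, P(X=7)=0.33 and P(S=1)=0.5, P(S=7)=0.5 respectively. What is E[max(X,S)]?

5.54

E[max(X,S)] = Σ_x Σ_s max(x,s) · P(X=x)P(S=s)
 = 2·0.12 + 7·0.12 + 3·0.215 + 7·0.215 + 7·0.165 + 7·0.165
 = 0.24 + 0.84 + 0.645 + 1.505 + 1.155 + 1.155
 = 5.54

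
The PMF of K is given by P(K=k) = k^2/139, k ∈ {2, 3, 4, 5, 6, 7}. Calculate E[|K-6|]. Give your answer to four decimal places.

1.0719

E[|K-6|] = Σ |k-6|·P(K=k)
 = 4·4/139 + 3·9/139 + 2·16/139 + 1·25/139 + 0·36/139 + 1·49/139
 = 16/139 + 27/139 + 32/139 + 25/139 + 0 + 49/139
 = 149/139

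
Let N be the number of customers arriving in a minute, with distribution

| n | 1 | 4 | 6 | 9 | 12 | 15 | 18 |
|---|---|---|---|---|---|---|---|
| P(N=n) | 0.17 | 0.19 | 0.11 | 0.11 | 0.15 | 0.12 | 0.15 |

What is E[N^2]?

113.28

E[N^2] = Σ n^2·P(N=n)
 = 1·0.17 + 16·0.19 + 36·0.11 + 81·0.11 + 144·0.15 + 225·0.12 + 324·0.15
 = 0.17 + 3.04 + 3.96 + 8.91 + 21.6 + 27 + 48.6
 = 113.28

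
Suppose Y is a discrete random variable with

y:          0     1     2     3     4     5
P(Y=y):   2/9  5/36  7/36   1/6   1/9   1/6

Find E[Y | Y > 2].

4

P(Y > 2) = 1/6 + 1/9 + 1/6 = 4/9.
E[Y | Y > 2] = [3·1/6 + 4·1/9 + 5·1/6] / (4/9)
 = 16/9 / (4/9)
 = 4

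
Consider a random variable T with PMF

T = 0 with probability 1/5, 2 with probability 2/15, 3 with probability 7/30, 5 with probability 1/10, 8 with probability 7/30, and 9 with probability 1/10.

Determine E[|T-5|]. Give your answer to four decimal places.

2.9667

E[|T-5|] = Σ |t-5|·P(T=t)
 = 5·1/5 + 3·2/15 + 2·7/30 + 0·1/10 + 3·7/30 + 4·1/10
 = 1 + 2/5 + 7/15 + 0 + 7/10 + 2/5
 = 89/30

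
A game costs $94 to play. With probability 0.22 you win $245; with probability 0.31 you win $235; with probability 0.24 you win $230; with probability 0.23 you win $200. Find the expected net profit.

133.95

E[payout] = 245·0.22 + 235·0.31 + 230·0.24 + 200·0.23
 = 53.9 + 72.85 + 55.2 + 46
 = 227.95
Net = 227.95 - 94 = 133.95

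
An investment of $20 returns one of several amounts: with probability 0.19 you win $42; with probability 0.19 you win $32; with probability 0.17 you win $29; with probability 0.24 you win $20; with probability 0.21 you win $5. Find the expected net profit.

E[payout] = 42·0.19 + 32·0.19 + 29·0.17 + 20·0.24 + 5·0.21
 = 7.98 + 6.08 + 4.93 + 4.8 + 1.05
 = 24.84
Net = 24.84 - 20 = 4.84

4.84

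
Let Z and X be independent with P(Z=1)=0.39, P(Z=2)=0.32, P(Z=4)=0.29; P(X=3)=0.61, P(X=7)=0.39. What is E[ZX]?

9.9864

E[ZX] = Σ_z Σ_x zx · P(Z=z)P(X=x)
 = 3·0.2379 + 7·0.1521 + 6·0.1952 + 14·0.1248 + 12·0.1769 + 28·0.1131
 = 0.7137 + 1.0647 + 1.1712 + 1.7472 + 2.1228 + 3.1668
 = 9.9864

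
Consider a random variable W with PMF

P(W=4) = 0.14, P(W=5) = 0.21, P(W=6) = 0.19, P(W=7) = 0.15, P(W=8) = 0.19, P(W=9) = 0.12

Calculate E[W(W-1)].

37.16

E[W(W-1)] = Σ w(w-1)·P(W=w)
 = 12·0.14 + 20·0.21 + 30·0.19 + 42·0.15 + 56·0.19 + 72·0.12
 = 1.68 + 4.2 + 5.7 + 6.3 + 10.64 + 8.64
 = 37.16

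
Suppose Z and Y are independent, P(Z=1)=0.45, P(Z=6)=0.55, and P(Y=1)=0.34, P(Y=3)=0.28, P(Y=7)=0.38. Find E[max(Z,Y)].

E[max(Z,Y)] = Σ_z Σ_y max(z,y) · P(Z=z)P(Y=y)
 = 1·0.153 + 3·0.126 + 7·0.171 + 6·0.187 + 6·0.154 + 7·0.209
 = 0.153 + 0.378 + 1.197 + 1.122 + 0.924 + 1.463
 = 5.237

5.237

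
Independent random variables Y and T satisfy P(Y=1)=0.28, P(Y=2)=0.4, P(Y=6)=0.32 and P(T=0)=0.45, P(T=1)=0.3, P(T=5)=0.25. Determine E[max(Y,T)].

3.58

E[max(Y,T)] = Σ_y Σ_t max(y,t) · P(Y=y)P(T=t)
 = 1·0.126 + 1·0.084 + 5·0.07 + 2·0.18 + 2·0.12 + 5·0.1 + 6·0.144 + 6·0.096 + 6·0.08
 = 0.126 + 0.084 + 0.35 + 0.36 + 0.24 + 0.5 + 0.864 + 0.576 + 0.48
 = 3.58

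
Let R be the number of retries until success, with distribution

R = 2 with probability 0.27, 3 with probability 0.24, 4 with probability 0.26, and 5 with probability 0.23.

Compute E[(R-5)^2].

E[(R-5)^2] = Σ (r-5)^2·P(R=r)
 = 9·0.27 + 4·0.24 + 1·0.26 + 0·0.23
 = 2.43 + 0.96 + 0.26 + 0
 = 3.65

3.65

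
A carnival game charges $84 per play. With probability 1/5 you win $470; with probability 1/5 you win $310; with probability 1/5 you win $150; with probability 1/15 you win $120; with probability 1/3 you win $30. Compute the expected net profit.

E[payout] = 470·1/5 + 310·1/5 + 150·1/5 + 120·1/15 + 30·1/3
 = 94 + 62 + 30 + 8 + 10
 = 204
Net = 204 - 84 = 120

120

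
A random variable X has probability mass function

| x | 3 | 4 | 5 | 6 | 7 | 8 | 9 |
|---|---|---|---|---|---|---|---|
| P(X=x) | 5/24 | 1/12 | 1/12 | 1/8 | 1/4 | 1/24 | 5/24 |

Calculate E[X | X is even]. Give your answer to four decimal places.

P(X is even) = 1/12 + 1/8 + 1/24 = 1/4.
E[X | X is even] = [4·1/12 + 6·1/8 + 8·1/24] / (1/4)
 = 17/12 / (1/4)
 = 17/3

5.6667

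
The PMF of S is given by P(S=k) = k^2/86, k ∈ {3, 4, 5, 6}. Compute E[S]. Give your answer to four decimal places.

5.0233

E[S] = Σ s·P(S=s)
 = 3·9/86 + 4·8/43 + 5·25/86 + 6·18/43
 = 27/86 + 32/43 + 125/86 + 108/43
 = 216/43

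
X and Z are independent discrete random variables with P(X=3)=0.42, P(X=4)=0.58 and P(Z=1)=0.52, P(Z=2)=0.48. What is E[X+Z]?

E[X+Z] = Σ_x Σ_z (x+z) · P(X=x)P(Z=z)
 = 4·0.2184 + 5·0.2016 + 5·0.3016 + 6·0.2784
 = 0.8736 + 1.008 + 1.508 + 1.6704
 = 5.06

5.06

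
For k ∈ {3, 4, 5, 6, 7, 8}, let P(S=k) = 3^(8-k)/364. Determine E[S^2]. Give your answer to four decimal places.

12.8929

E[S^2] = Σ s^2·P(S=s)
 = 9·243/364 + 16·81/364 + 25·27/364 + 36·9/364 + 49·3/364 + 64·1/364
 = 2187/364 + 324/91 + 675/364 + 81/91 + 21/52 + 16/91
 = 361/28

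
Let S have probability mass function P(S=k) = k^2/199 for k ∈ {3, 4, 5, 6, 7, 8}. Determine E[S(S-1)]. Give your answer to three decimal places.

E[S(S-1)] = Σ s(s-1)·P(S=s)
 = 6·9/199 + 12·16/199 + 20·25/199 + 30·36/199 + 42·49/199 + 56·64/199
 = 54/199 + 192/199 + 500/199 + 1080/199 + 2058/199 + 3584/199
 = 7468/199

37.528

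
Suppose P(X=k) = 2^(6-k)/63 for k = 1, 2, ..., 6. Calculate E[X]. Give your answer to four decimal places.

E[X] = Σ x·P(X=x)
 = 1·32/63 + 2·16/63 + 3·8/63 + 4·4/63 + 5·2/63 + 6·1/63
 = 32/63 + 32/63 + 8/21 + 16/63 + 10/63 + 2/21
 = 40/21

1.9048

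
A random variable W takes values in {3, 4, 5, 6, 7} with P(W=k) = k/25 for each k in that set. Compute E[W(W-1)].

E[W(W-1)] = Σ w(w-1)·P(W=w)
 = 6·3/25 + 12·4/25 + 20·1/5 + 30·6/25 + 42·7/25
 = 18/25 + 48/25 + 4 + 36/5 + 294/25
 = 128/5

25.6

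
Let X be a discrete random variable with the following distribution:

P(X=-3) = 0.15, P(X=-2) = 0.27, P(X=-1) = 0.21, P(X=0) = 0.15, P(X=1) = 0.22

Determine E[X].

-0.98

E[X] = Σ x·P(X=x)
 = (-3)·0.15 + (-2)·0.27 + (-1)·0.21 + 0·0.15 + 1·0.22
 = (-0.45) + (-0.54) + (-0.21) + 0 + 0.22
 = -0.98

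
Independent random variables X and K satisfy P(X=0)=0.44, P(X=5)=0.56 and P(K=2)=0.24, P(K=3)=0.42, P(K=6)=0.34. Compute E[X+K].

E[X+K] = Σ_x Σ_k (x+k) · P(X=x)P(K=k)
 = 2·0.1056 + 3·0.1848 + 6·0.1496 + 7·0.1344 + 8·0.2352 + 11·0.1904
 = 0.2112 + 0.5544 + 0.8976 + 0.9408 + 1.8816 + 2.0944
 = 6.58

6.58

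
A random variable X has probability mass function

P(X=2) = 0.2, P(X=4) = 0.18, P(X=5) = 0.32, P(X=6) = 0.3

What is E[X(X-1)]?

17.96

E[X(X-1)] = Σ x(x-1)·P(X=x)
 = 2·0.2 + 12·0.18 + 20·0.32 + 30·0.3
 = 0.4 + 2.16 + 6.4 + 9
 = 17.96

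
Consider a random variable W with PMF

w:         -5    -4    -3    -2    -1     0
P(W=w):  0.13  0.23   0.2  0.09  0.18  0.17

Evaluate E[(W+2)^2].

3.15

E[(W+2)^2] = Σ (w+2)^2·P(W=w)
 = 9·0.13 + 4·0.23 + 1·0.2 + 0·0.09 + 1·0.18 + 4·0.17
 = 1.17 + 0.92 + 0.2 + 0 + 0.18 + 0.68
 = 3.15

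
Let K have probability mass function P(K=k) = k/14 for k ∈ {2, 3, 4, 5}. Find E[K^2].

16

E[K^2] = Σ k^2·P(K=k)
 = 4·1/7 + 9·3/14 + 16·2/7 + 25·5/14
 = 4/7 + 27/14 + 32/7 + 125/14
 = 16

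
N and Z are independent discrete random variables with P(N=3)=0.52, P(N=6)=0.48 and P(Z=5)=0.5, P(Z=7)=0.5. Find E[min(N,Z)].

E[min(N,Z)] = Σ_n Σ_z min(n,z) · P(N=n)P(Z=z)
 = 3·0.26 + 3·0.26 + 5·0.24 + 6·0.24
 = 0.78 + 0.78 + 1.2 + 1.44
 = 4.2

4.2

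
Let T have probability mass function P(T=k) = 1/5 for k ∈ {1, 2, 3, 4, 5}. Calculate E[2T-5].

1

E[2T-5] = Σ (2t-5)·P(T=t)
 = (-3)·1/5 + (-1)·1/5 + 1·1/5 + 3·1/5 + 5·1/5
 = (-3/5) + (-1/5) + 1/5 + 3/5 + 1
 = 1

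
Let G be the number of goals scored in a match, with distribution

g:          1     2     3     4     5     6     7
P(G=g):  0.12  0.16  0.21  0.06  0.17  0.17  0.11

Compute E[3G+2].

E[3G+2] = Σ (3g+2)·P(G=g)
 = 5·0.12 + 8·0.16 + 11·0.21 + 14·0.06 + 17·0.17 + 20·0.17 + 23·0.11
 = 0.6 + 1.28 + 2.31 + 0.84 + 2.89 + 3.4 + 2.53
 = 13.85

13.85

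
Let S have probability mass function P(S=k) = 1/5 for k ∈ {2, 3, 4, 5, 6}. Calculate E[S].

E[S] = Σ s·P(S=s)
 = 2·1/5 + 3·1/5 + 4·1/5 + 5·1/5 + 6·1/5
 = 2/5 + 3/5 + 4/5 + 1 + 6/5
 = 4

4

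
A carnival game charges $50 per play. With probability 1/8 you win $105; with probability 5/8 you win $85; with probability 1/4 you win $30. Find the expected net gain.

23.75

E[payout] = 105·1/8 + 85·5/8 + 30·1/4
 = 105/8 + 425/8 + 15/2
 = 295/4
Net = 295/4 - 50 = 95/4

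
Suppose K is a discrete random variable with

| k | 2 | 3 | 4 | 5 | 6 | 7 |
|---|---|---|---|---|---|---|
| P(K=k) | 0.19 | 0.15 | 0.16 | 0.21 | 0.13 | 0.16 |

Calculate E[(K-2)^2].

E[(K-2)^2] = Σ (k-2)^2·P(K=k)
 = 0·0.19 + 1·0.15 + 4·0.16 + 9·0.21 + 16·0.13 + 25·0.16
 = 0 + 0.15 + 0.64 + 1.89 + 2.08 + 4
 = 8.76

8.76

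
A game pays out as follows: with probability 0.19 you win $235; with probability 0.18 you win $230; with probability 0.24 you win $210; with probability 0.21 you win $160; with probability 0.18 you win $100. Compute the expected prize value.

188.05

E[payout] = 235·0.19 + 230·0.18 + 210·0.24 + 160·0.21 + 100·0.18
 = 44.65 + 41.4 + 50.4 + 33.6 + 18
 = 188.05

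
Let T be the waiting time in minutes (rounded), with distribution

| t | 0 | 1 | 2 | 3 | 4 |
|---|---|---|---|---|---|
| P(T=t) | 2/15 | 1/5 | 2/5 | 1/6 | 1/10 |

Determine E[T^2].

4.9

E[T^2] = Σ t^2·P(T=t)
 = 0·2/15 + 1·1/5 + 4·2/5 + 9·1/6 + 16·1/10
 = 0 + 1/5 + 8/5 + 3/2 + 8/5
 = 49/10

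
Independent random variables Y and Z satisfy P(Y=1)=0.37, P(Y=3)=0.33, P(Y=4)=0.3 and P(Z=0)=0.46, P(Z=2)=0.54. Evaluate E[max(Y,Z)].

2.7598

E[max(Y,Z)] = Σ_y Σ_z max(y,z) · P(Y=y)P(Z=z)
 = 1·0.1702 + 2·0.1998 + 3·0.1518 + 3·0.1782 + 4·0.138 + 4·0.162
 = 0.1702 + 0.3996 + 0.4554 + 0.5346 + 0.552 + 0.648
 = 2.7598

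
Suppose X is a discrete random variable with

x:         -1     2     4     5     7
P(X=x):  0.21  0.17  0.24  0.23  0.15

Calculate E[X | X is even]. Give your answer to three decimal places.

P(X is even) = 0.17 + 0.24 = 0.41.
E[X | X is even] = [2·0.17 + 4·0.24] / 0.41
 = 1.3 / 0.41
 = 130/41

3.171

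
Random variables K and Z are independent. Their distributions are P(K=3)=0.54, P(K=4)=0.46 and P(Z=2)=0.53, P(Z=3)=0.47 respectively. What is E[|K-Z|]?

0.99

E[|K-Z|] = Σ_k Σ_z |k-z| · P(K=k)P(Z=z)
 = 1·0.2862 + 0·0.2538 + 2·0.2438 + 1·0.2162
 = 0.2862 + 0 + 0.4876 + 0.2162
 = 0.99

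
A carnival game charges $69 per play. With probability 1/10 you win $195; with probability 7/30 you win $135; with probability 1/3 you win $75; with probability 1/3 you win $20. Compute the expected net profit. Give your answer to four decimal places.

13.6667

E[payout] = 195·1/10 + 135·7/30 + 75·1/3 + 20·1/3
 = 39/2 + 63/2 + 25 + 20/3
 = 248/3
Net = 248/3 - 69 = 41/3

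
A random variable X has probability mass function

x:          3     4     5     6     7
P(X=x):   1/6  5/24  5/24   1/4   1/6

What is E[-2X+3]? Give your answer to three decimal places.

E[-2X+3] = Σ (-2x+3)·P(X=x)
 = (-3)·1/6 + (-5)·5/24 + (-7)·5/24 + (-9)·1/4 + (-11)·1/6
 = (-1/2) + (-25/24) + (-35/24) + (-9/4) + (-11/6)
 = -85/12

-7.083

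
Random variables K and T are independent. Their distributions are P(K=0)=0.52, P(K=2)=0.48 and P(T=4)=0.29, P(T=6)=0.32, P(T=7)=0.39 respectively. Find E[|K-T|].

4.85

E[|K-T|] = Σ_k Σ_t |k-t| · P(K=k)P(T=t)
 = 4·0.1508 + 6·0.1664 + 7·0.2028 + 2·0.1392 + 4·0.1536 + 5·0.1872
 = 0.6032 + 0.9984 + 1.4196 + 0.2784 + 0.6144 + 0.936
 = 4.85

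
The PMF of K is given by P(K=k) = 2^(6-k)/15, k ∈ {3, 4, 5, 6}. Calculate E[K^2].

E[K^2] = Σ k^2·P(K=k)
 = 9·8/15 + 16·4/15 + 25·2/15 + 36·1/15
 = 24/5 + 64/15 + 10/3 + 12/5
 = 74/5

14.8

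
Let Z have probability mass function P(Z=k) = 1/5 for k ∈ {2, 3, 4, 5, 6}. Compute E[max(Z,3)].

4.2

E[max(Z,3)] = Σ max(z,3)·P(Z=z)
 = 3·1/5 + 3·1/5 + 4·1/5 + 5·1/5 + 6·1/5
 = 3/5 + 3/5 + 4/5 + 1 + 6/5
 = 21/5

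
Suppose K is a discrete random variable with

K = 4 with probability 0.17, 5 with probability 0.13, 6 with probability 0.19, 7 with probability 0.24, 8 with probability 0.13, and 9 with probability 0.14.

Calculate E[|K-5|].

1.79

E[|K-5|] = Σ |k-5|·P(K=k)
 = 1·0.17 + 0·0.13 + 1·0.19 + 2·0.24 + 3·0.13 + 4·0.14
 = 0.17 + 0 + 0.19 + 0.48 + 0.39 + 0.56
 = 1.79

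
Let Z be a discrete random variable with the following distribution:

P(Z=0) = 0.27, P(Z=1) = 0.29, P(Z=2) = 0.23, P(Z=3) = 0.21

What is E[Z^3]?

E[Z^3] = Σ z^3·P(Z=z)
 = 0·0.27 + 1·0.29 + 8·0.23 + 27·0.21
 = 0 + 0.29 + 1.84 + 5.67
 = 7.8

7.8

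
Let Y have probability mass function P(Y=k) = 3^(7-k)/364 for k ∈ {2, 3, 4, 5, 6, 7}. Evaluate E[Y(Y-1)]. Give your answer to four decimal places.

4.4176

E[Y(Y-1)] = Σ y(y-1)·P(Y=y)
 = 2·243/364 + 6·81/364 + 12·27/364 + 20·9/364 + 30·3/364 + 42·1/364
 = 243/182 + 243/182 + 81/91 + 45/91 + 45/182 + 3/26
 = 402/91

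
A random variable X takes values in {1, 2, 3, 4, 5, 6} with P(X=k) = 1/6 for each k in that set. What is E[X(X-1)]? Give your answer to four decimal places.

E[X(X-1)] = Σ x(x-1)·P(X=x)
 = 0·1/6 + 2·1/6 + 6·1/6 + 12·1/6 + 20·1/6 + 30·1/6
 = 0 + 1/3 + 1 + 2 + 10/3 + 5
 = 35/3

11.6667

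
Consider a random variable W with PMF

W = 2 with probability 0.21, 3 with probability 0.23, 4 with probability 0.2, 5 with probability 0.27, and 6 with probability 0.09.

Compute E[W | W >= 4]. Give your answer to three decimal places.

4.804

P(W >= 4) = 0.2 + 0.27 + 0.09 = 0.56.
E[W | W >= 4] = [4·0.2 + 5·0.27 + 6·0.09] / 0.56
 = 2.69 / 0.56
 = 269/56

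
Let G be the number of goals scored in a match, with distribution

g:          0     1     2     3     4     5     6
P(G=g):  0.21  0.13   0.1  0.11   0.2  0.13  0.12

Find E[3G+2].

E[3G+2] = Σ (3g+2)·P(G=g)
 = 2·0.21 + 5·0.13 + 8·0.1 + 11·0.11 + 14·0.2 + 17·0.13 + 20·0.12
 = 0.42 + 0.65 + 0.8 + 1.21 + 2.8 + 2.21 + 2.4
 = 10.49

10.49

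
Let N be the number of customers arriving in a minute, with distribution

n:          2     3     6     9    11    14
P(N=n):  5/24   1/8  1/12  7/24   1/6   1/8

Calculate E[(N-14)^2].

59.25

E[(N-14)^2] = Σ (n-14)^2·P(N=n)
 = 144·5/24 + 121·1/8 + 64·1/12 + 25·7/24 + 9·1/6 + 0·1/8
 = 30 + 121/8 + 16/3 + 175/24 + 3/2 + 0
 = 237/4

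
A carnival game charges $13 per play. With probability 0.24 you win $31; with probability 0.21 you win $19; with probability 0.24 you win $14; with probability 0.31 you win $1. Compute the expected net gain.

2.1

E[payout] = 31·0.24 + 19·0.21 + 14·0.24 + 1·0.31
 = 7.44 + 3.99 + 3.36 + 0.31
 = 15.1
Net = 15.1 - 13 = 2.1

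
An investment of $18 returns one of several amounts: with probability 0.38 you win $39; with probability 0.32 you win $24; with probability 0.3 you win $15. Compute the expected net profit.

9

E[payout] = 39·0.38 + 24·0.32 + 15·0.3
 = 14.82 + 7.68 + 4.5
 = 27
Net = 27 - 18 = 9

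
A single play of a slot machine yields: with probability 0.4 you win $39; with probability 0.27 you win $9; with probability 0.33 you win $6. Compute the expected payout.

20.01

E[payout] = 39·0.4 + 9·0.27 + 6·0.33
 = 15.6 + 2.43 + 1.98
 = 20.01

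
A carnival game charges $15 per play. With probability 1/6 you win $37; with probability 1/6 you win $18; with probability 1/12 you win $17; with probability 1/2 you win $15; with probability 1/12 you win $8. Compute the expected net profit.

E[payout] = 37·1/6 + 18·1/6 + 17·1/12 + 15·1/2 + 8·1/12
 = 37/6 + 3 + 17/12 + 15/2 + 2/3
 = 75/4
Net = 75/4 - 15 = 15/4

3.75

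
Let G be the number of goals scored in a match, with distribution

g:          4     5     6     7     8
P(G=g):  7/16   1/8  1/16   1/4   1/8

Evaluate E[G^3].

206.875

E[G^3] = Σ g^3·P(G=g)
 = 64·7/16 + 125·1/8 + 216·1/16 + 343·1/4 + 512·1/8
 = 28 + 125/8 + 27/2 + 343/4 + 64
 = 1655/8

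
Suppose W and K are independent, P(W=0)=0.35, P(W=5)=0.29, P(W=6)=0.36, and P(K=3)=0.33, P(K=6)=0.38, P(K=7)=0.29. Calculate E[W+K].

E[W+K] = Σ_w Σ_k (w+k) · P(W=w)P(K=k)
 = 3·0.1155 + 6·0.133 + 7·0.1015 + 8·0.0957 + 11·0.1102 + 12·0.0841 + 9·0.1188 + 12·0.1368 + 13·0.1044
 = 0.3465 + 0.798 + 0.7105 + 0.7656 + 1.2122 + 1.0092 + 1.0692 + 1.6416 + 1.3572
 = 8.91

8.91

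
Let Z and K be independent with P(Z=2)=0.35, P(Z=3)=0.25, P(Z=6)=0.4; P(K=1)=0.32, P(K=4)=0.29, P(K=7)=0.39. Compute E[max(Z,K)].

5.354

E[max(Z,K)] = Σ_z Σ_k max(z,k) · P(Z=z)P(K=k)
 = 2·0.112 + 4·0.1015 + 7·0.1365 + 3·0.08 + 4·0.0725 + 7·0.0975 + 6·0.128 + 6·0.116 + 7·0.156
 = 0.224 + 0.406 + 0.9555 + 0.24 + 0.29 + 0.6825 + 0.768 + 0.696 + 1.092
 = 5.354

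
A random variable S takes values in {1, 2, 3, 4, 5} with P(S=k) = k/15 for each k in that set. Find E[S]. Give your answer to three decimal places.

3.667

E[S] = Σ s·P(S=s)
 = 1·1/15 + 2·2/15 + 3·1/5 + 4·4/15 + 5·1/3
 = 1/15 + 4/15 + 3/5 + 16/15 + 5/3
 = 11/3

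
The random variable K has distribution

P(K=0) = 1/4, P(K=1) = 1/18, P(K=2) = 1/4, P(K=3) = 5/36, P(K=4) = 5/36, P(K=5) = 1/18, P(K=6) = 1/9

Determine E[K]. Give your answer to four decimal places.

2.4722

E[K] = Σ k·P(K=k)
 = 0·1/4 + 1·1/18 + 2·1/4 + 3·5/36 + 4·5/36 + 5·1/18 + 6·1/9
 = 0 + 1/18 + 1/2 + 5/12 + 5/9 + 5/18 + 2/3
 = 89/36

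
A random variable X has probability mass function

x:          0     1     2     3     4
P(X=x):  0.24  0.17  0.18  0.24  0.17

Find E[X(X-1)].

3.84

E[X(X-1)] = Σ x(x-1)·P(X=x)
 = 0·0.24 + 0·0.17 + 2·0.18 + 6·0.24 + 12·0.17
 = 0 + 0 + 0.36 + 1.44 + 2.04
 = 3.84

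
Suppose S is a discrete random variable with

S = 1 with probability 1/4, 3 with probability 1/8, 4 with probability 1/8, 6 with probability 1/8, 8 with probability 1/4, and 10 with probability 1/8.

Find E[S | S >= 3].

6.5

P(S >= 3) = 1/8 + 1/8 + 1/8 + 1/4 + 1/8 = 3/4.
E[S | S >= 3] = [3·1/8 + 4·1/8 + 6·1/8 + 8·1/4 + 10·1/8] / (3/4)
 = 39/8 / (3/4)
 = 13/2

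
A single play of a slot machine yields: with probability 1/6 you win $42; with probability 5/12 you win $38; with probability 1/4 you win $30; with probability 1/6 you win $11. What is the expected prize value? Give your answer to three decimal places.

32.167

E[payout] = 42·1/6 + 38·5/12 + 30·1/4 + 11·1/6
 = 7 + 95/6 + 15/2 + 11/6
 = 193/6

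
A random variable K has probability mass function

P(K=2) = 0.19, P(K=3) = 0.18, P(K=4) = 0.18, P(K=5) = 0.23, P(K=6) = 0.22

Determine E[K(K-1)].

14.82

E[K(K-1)] = Σ k(k-1)·P(K=k)
 = 2·0.19 + 6·0.18 + 12·0.18 + 20·0.23 + 30·0.22
 = 0.38 + 1.08 + 2.16 + 4.6 + 6.6
 = 14.82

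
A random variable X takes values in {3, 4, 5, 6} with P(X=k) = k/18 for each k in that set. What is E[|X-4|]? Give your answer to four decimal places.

E[|X-4|] = Σ |x-4|·P(X=x)
 = 1·1/6 + 0·2/9 + 1·5/18 + 2·1/3
 = 1/6 + 0 + 5/18 + 2/3
 = 10/9

1.1111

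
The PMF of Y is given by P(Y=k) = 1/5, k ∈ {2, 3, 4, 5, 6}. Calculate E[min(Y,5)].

3.8

E[min(Y,5)] = Σ min(y,5)·P(Y=y)
 = 2·1/5 + 3·1/5 + 4·1/5 + 5·1/5 + 5·1/5
 = 2/5 + 3/5 + 4/5 + 1 + 1
 = 19/5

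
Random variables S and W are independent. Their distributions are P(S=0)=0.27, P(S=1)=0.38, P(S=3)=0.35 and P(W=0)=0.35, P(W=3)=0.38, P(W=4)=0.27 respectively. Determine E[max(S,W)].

E[max(S,W)] = Σ_s Σ_w max(s,w) · P(S=s)P(W=w)
 = 0·0.0945 + 3·0.1026 + 4·0.0729 + 1·0.133 + 3·0.1444 + 4·0.1026 + 3·0.1225 + 3·0.133 + 4·0.0945
 = 0 + 0.3078 + 0.2916 + 0.133 + 0.4332 + 0.4104 + 0.3675 + 0.399 + 0.378
 = 2.7205

2.7205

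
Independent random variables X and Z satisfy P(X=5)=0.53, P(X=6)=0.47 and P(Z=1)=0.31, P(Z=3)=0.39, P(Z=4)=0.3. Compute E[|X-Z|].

2.79

E[|X-Z|] = Σ_x Σ_z |x-z| · P(X=x)P(Z=z)
 = 4·0.1643 + 2·0.2067 + 1·0.159 + 5·0.1457 + 3·0.1833 + 2·0.141
 = 0.6572 + 0.4134 + 0.159 + 0.7285 + 0.5499 + 0.282
 = 2.79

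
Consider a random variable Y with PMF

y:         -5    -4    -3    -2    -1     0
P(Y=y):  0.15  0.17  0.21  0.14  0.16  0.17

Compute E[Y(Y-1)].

E[Y(Y-1)] = Σ y(y-1)·P(Y=y)
 = 30·0.15 + 20·0.17 + 12·0.21 + 6·0.14 + 2·0.16 + 0·0.17
 = 4.5 + 3.4 + 2.52 + 0.84 + 0.32 + 0
 = 11.58

11.58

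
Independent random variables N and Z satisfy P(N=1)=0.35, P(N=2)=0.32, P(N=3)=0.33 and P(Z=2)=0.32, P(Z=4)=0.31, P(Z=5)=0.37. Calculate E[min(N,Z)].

1.8744

E[min(N,Z)] = Σ_n Σ_z min(n,z) · P(N=n)P(Z=z)
 = 1·0.112 + 1·0.1085 + 1·0.1295 + 2·0.1024 + 2·0.0992 + 2·0.1184 + 2·0.1056 + 3·0.1023 + 3·0.1221
 = 0.112 + 0.1085 + 0.1295 + 0.2048 + 0.1984 + 0.2368 + 0.2112 + 0.3069 + 0.3663
 = 1.8744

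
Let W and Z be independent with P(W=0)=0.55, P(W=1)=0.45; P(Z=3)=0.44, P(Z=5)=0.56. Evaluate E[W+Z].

4.57

E[W+Z] = Σ_w Σ_z (w+z) · P(W=w)P(Z=z)
 = 3·0.242 + 5·0.308 + 4·0.198 + 6·0.252
 = 0.726 + 1.54 + 0.792 + 1.512
 = 4.57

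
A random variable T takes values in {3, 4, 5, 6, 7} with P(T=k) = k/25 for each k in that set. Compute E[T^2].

31

E[T^2] = Σ t^2·P(T=t)
 = 9·3/25 + 16·4/25 + 25·1/5 + 36·6/25 + 49·7/25
 = 27/25 + 64/25 + 5 + 216/25 + 343/25
 = 31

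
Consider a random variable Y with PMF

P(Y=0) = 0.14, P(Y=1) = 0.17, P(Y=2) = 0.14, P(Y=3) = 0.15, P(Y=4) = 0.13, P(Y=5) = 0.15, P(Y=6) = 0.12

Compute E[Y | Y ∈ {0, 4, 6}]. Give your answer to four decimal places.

3.1795

P(Y ∈ {0, 4, 6}) = 0.14 + 0.13 + 0.12 = 0.39.
E[Y | Y ∈ {0, 4, 6}] = [0·0.14 + 4·0.13 + 6·0.12] / 0.39
 = 1.24 / 0.39
 = 124/39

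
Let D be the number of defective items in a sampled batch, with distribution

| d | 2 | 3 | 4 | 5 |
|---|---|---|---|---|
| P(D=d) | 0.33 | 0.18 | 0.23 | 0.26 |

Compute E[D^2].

13.12

E[D^2] = Σ d^2·P(D=d)
 = 4·0.33 + 9·0.18 + 16·0.23 + 25·0.26
 = 1.32 + 1.62 + 3.68 + 6.5
 = 13.12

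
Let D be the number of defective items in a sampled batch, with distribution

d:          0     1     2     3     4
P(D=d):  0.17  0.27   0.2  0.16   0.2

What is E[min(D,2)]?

E[min(D,2)] = Σ min(d,2)·P(D=d)
 = 0·0.17 + 1·0.27 + 2·0.2 + 2·0.16 + 2·0.2
 = 0 + 0.27 + 0.4 + 0.32 + 0.4
 = 1.39

1.39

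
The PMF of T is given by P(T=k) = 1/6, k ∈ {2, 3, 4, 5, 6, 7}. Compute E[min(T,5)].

4

E[min(T,5)] = Σ min(t,5)·P(T=t)
 = 2·1/6 + 3·1/6 + 4·1/6 + 5·1/6 + 5·1/6 + 5·1/6
 = 1/3 + 1/2 + 2/3 + 5/6 + 5/6 + 5/6
 = 4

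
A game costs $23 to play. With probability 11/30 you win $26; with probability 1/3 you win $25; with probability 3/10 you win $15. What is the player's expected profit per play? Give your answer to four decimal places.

E[payout] = 26·11/30 + 25·1/3 + 15·3/10
 = 143/15 + 25/3 + 9/2
 = 671/30
Net = 671/30 - 23 = -19/30

-0.6333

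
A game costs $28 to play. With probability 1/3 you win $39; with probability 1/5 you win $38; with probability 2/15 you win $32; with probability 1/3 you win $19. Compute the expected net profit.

E[payout] = 39·1/3 + 38·1/5 + 32·2/15 + 19·1/3
 = 13 + 38/5 + 64/15 + 19/3
 = 156/5
Net = 156/5 - 28 = 16/5

3.2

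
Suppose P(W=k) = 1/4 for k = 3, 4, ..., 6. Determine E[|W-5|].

1

E[|W-5|] = Σ |w-5|·P(W=w)
 = 2·1/4 + 1·1/4 + 0·1/4 + 1·1/4
 = 1/2 + 1/4 + 0 + 1/4
 = 1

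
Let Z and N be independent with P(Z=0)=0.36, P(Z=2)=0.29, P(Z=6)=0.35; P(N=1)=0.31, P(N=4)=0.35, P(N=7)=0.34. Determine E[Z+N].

E[Z+N] = Σ_z Σ_n (z+n) · P(Z=z)P(N=n)
 = 1·0.1116 + 4·0.126 + 7·0.1224 + 3·0.0899 + 6·0.1015 + 9·0.0986 + 7·0.1085 + 10·0.1225 + 13·0.119
 = 0.1116 + 0.504 + 0.8568 + 0.2697 + 0.609 + 0.8874 + 0.7595 + 1.225 + 1.547
 = 6.77

6.77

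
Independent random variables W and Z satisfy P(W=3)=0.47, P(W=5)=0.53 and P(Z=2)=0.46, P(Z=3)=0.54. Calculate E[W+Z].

6.6

E[W+Z] = Σ_w Σ_z (w+z) · P(W=w)P(Z=z)
 = 5·0.2162 + 6·0.2538 + 7·0.2438 + 8·0.2862
 = 1.081 + 1.5228 + 1.7066 + 2.2896
 = 6.6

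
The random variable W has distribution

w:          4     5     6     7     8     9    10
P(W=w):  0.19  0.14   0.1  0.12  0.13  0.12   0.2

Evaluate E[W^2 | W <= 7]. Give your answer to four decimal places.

P(W <= 7) = 0.19 + 0.14 + 0.1 + 0.12 = 0.55.
E[W^2 | W <= 7] = [16·0.19 + 25·0.14 + 36·0.1 + 49·0.12] / 0.55
 = 16.02 / 0.55
 = 1602/55

29.1273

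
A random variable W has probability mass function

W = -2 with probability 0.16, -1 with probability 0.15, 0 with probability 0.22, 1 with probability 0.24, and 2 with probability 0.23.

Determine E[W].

0.23

E[W] = Σ w·P(W=w)
 = (-2)·0.16 + (-1)·0.15 + 0·0.22 + 1·0.24 + 2·0.23
 = (-0.32) + (-0.15) + 0 + 0.24 + 0.46
 = 0.23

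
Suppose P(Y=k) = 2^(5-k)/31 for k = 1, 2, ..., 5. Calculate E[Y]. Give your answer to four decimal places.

E[Y] = Σ y·P(Y=y)
 = 1·16/31 + 2·8/31 + 3·4/31 + 4·2/31 + 5·1/31
 = 16/31 + 16/31 + 12/31 + 8/31 + 5/31
 = 57/31

1.8387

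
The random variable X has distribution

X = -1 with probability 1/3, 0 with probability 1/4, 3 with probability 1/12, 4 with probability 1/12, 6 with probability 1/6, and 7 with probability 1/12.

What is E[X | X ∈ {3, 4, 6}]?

4.75

P(X ∈ {3, 4, 6}) = 1/12 + 1/12 + 1/6 = 1/3.
E[X | X ∈ {3, 4, 6}] = [3·1/12 + 4·1/12 + 6·1/6] / (1/3)
 = 19/12 / (1/3)
 = 19/4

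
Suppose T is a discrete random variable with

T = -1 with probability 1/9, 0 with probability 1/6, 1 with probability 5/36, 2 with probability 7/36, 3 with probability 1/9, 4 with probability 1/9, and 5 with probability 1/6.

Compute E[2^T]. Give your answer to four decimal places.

9.2778

E[2^T] = Σ 2^t·P(T=t)
 = 1/2·1/9 + 1·1/6 + 2·5/36 + 4·7/36 + 8·1/9 + 16·1/9 + 32·1/6
 = 1/18 + 1/6 + 5/18 + 7/9 + 8/9 + 16/9 + 16/3
 = 167/18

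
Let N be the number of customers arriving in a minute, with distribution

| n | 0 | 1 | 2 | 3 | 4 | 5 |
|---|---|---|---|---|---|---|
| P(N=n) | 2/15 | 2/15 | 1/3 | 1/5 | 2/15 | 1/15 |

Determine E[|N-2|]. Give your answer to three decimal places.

E[|N-2|] = Σ |n-2|·P(N=n)
 = 2·2/15 + 1·2/15 + 0·1/3 + 1·1/5 + 2·2/15 + 3·1/15
 = 4/15 + 2/15 + 0 + 1/5 + 4/15 + 1/5
 = 16/15

1.067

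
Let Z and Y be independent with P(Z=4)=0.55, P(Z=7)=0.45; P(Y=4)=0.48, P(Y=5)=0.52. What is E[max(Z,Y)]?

E[max(Z,Y)] = Σ_z Σ_y max(z,y) · P(Z=z)P(Y=y)
 = 4·0.264 + 5·0.286 + 7·0.216 + 7·0.234
 = 1.056 + 1.43 + 1.512 + 1.638
 = 5.636

5.636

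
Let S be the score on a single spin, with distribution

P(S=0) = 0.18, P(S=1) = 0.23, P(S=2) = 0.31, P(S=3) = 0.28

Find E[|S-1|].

1.05

E[|S-1|] = Σ |s-1|·P(S=s)
 = 1·0.18 + 0·0.23 + 1·0.31 + 2·0.28
 = 0.18 + 0 + 0.31 + 0.56
 = 1.05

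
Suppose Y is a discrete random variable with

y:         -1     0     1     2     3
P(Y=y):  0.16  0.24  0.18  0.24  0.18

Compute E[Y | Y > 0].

P(Y > 0) = 0.18 + 0.24 + 0.18 = 0.6.
E[Y | Y > 0] = [1·0.18 + 2·0.24 + 3·0.18] / 0.6
 = 1.2 / 0.6
 = 2

2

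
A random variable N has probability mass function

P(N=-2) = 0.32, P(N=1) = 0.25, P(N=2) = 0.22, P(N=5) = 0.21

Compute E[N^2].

7.66

E[N^2] = Σ n^2·P(N=n)
 = 4·0.32 + 1·0.25 + 4·0.22 + 25·0.21
 = 1.28 + 0.25 + 0.88 + 5.25
 = 7.66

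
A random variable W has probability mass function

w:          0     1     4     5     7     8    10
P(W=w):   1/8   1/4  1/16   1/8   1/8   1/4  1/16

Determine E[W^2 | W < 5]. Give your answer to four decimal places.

P(W < 5) = 1/8 + 1/4 + 1/16 = 7/16.
E[W^2 | W < 5] = [0·1/8 + 1·1/4 + 16·1/16] / (7/16)
 = 5/4 / (7/16)
 = 20/7

2.8571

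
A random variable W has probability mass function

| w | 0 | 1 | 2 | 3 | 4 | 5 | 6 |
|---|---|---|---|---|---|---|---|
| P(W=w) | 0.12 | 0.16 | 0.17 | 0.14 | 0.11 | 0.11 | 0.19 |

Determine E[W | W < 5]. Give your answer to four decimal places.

P(W < 5) = 0.12 + 0.16 + 0.17 + 0.14 + 0.11 = 0.7.
E[W | W < 5] = [0·0.12 + 1·0.16 + 2·0.17 + 3·0.14 + 4·0.11] / 0.7
 = 1.36 / 0.7
 = 68/35

1.9429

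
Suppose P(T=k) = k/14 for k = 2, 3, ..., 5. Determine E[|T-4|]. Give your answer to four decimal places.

0.8571

E[|T-4|] = Σ |t-4|·P(T=t)
 = 2·1/7 + 1·3/14 + 0·2/7 + 1·5/14
 = 2/7 + 3/14 + 0 + 5/14
 = 6/7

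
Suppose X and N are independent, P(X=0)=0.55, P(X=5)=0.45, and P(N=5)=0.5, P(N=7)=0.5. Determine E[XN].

E[XN] = Σ_x Σ_n xn · P(X=x)P(N=n)
 = 0·0.275 + 0·0.275 + 25·0.225 + 35·0.225
 = 0 + 0 + 5.625 + 7.875
 = 13.5

13.5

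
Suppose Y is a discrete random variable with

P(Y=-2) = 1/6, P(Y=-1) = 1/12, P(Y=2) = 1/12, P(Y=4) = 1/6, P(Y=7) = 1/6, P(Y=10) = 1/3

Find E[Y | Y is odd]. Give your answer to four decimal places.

4.3333

P(Y is odd) = 1/12 + 1/6 = 1/4.
E[Y | Y is odd] = [(-1)·1/12 + 7·1/6] / (1/4)
 = 13/12 / (1/4)
 = 13/3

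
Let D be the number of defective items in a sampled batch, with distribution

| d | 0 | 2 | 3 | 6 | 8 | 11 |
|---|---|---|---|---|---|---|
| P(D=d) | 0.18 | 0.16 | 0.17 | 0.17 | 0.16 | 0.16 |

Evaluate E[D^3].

337.47

E[D^3] = Σ d^3·P(D=d)
 = 0·0.18 + 8·0.16 + 27·0.17 + 216·0.17 + 512·0.16 + 1331·0.16
 = 0 + 1.28 + 4.59 + 36.72 + 81.92 + 212.96
 = 337.47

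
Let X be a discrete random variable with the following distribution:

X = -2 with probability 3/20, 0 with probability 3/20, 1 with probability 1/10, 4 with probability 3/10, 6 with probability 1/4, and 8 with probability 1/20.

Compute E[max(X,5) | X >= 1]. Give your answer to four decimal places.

P(X >= 1) = 1/10 + 3/10 + 1/4 + 1/20 = 7/10.
E[max(X,5) | X >= 1] = [5·1/10 + 5·3/10 + 6·1/4 + 8·1/20] / (7/10)
 = 39/10 / (7/10)
 = 39/7

5.5714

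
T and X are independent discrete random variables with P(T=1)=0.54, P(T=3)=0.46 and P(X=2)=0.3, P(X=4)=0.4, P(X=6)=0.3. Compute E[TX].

E[TX] = Σ_t Σ_x tx · P(T=t)P(X=x)
 = 2·0.162 + 4·0.216 + 6·0.162 + 6·0.138 + 12·0.184 + 18·0.138
 = 0.324 + 0.864 + 0.972 + 0.828 + 2.208 + 2.484
 = 7.68

7.68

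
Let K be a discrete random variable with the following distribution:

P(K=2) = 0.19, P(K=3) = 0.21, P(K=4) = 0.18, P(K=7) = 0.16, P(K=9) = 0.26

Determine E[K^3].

263.13

E[K^3] = Σ k^3·P(K=k)
 = 8·0.19 + 27·0.21 + 64·0.18 + 343·0.16 + 729·0.26
 = 1.52 + 5.67 + 11.52 + 54.88 + 189.54
 = 263.13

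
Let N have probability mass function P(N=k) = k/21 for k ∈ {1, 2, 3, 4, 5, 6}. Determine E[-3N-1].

E[-3N-1] = Σ (-3n-1)·P(N=n)
 = (-4)·1/21 + (-7)·2/21 + (-10)·1/7 + (-13)·4/21 + (-16)·5/21 + (-19)·2/7
 = (-4/21) + (-2/3) + (-10/7) + (-52/21) + (-80/21) + (-38/7)
 = -14

-14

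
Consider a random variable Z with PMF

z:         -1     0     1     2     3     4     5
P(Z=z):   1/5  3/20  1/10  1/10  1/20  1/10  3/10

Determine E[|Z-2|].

2.15

E[|Z-2|] = Σ |z-2|·P(Z=z)
 = 3·1/5 + 2·3/20 + 1·1/10 + 0·1/10 + 1·1/20 + 2·1/10 + 3·3/10
 = 3/5 + 3/10 + 1/10 + 0 + 1/20 + 1/5 + 9/10
 = 43/20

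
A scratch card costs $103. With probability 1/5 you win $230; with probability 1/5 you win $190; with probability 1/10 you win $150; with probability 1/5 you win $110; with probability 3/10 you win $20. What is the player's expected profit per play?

E[payout] = 230·1/5 + 190·1/5 + 150·1/10 + 110·1/5 + 20·3/10
 = 46 + 38 + 15 + 22 + 6
 = 127
Net = 127 - 103 = 24

24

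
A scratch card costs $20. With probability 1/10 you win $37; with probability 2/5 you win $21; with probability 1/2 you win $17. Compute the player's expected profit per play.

0.6

E[payout] = 37·1/10 + 21·2/5 + 17·1/2
 = 37/10 + 42/5 + 17/2
 = 103/5
Net = 103/5 - 20 = 3/5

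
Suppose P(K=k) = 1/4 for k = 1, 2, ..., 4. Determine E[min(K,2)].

E[min(K,2)] = Σ min(k,2)·P(K=k)
 = 1·1/4 + 2·1/4 + 2·1/4 + 2·1/4
 = 1/4 + 1/2 + 1/2 + 1/2
 = 7/4

1.75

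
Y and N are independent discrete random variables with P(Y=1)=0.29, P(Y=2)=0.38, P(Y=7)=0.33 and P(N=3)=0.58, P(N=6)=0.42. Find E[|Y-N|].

E[|Y-N|] = Σ_y Σ_n |y-n| · P(Y=y)P(N=n)
 = 2·0.1682 + 5·0.1218 + 1·0.2204 + 4·0.1596 + 4·0.1914 + 1·0.1386
 = 0.3364 + 0.609 + 0.2204 + 0.6384 + 0.7656 + 0.1386
 = 2.7084

2.7084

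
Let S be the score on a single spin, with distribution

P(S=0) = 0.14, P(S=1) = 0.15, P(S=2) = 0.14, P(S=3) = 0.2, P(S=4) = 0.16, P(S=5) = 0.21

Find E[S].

2.72

E[S] = Σ s·P(S=s)
 = 0·0.14 + 1·0.15 + 2·0.14 + 3·0.2 + 4·0.16 + 5·0.21
 = 0 + 0.15 + 0.28 + 0.6 + 0.64 + 1.05
 = 2.72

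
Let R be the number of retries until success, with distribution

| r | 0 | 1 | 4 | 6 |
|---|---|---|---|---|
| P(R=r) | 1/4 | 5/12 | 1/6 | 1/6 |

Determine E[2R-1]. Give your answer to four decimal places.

3.1667

E[2R-1] = Σ (2r-1)·P(R=r)
 = (-1)·1/4 + 1·5/12 + 7·1/6 + 11·1/6
 = (-1/4) + 5/12 + 7/6 + 11/6
 = 19/6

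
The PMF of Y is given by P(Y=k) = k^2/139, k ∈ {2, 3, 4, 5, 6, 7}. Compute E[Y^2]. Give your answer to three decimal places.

33.633

E[Y^2] = Σ y^2·P(Y=y)
 = 4·4/139 + 9·9/139 + 16·16/139 + 25·25/139 + 36·36/139 + 49·49/139
 = 16/139 + 81/139 + 256/139 + 625/139 + 1296/139 + 2401/139
 = 4675/139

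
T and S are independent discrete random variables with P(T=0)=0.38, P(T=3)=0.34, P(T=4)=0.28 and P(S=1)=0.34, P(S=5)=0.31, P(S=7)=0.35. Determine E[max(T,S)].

E[max(T,S)] = Σ_t Σ_s max(t,s) · P(T=t)P(S=s)
 = 1·0.1292 + 5·0.1178 + 7·0.133 + 3·0.1156 + 5·0.1054 + 7·0.119 + 4·0.0952 + 5·0.0868 + 7·0.098
 = 0.1292 + 0.589 + 0.931 + 0.3468 + 0.527 + 0.833 + 0.3808 + 0.434 + 0.686
 = 4.8568

4.8568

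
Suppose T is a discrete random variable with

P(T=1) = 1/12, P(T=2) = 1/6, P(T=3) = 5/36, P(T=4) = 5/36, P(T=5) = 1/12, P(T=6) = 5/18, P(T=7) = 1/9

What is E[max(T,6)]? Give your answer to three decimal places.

E[max(T,6)] = Σ max(t,6)·P(T=t)
 = 6·1/12 + 6·1/6 + 6·5/36 + 6·5/36 + 6·1/12 + 6·5/18 + 7·1/9
 = 1/2 + 1 + 5/6 + 5/6 + 1/2 + 5/3 + 7/9
 = 55/9

6.111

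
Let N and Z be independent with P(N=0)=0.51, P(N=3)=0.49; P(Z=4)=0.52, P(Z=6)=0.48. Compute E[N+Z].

E[N+Z] = Σ_n Σ_z (n+z) · P(N=n)P(Z=z)
 = 4·0.2652 + 6·0.2448 + 7·0.2548 + 9·0.2352
 = 1.0608 + 1.4688 + 1.7836 + 2.1168
 = 6.43

6.43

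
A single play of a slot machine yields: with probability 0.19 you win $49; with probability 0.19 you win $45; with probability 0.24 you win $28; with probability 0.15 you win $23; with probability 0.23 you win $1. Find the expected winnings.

E[payout] = 49·0.19 + 45·0.19 + 28·0.24 + 23·0.15 + 1·0.23
 = 9.31 + 8.55 + 6.72 + 3.45 + 0.23
 = 28.26

28.26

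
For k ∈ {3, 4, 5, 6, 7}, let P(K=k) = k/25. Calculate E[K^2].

31

E[K^2] = Σ k^2·P(K=k)
 = 9·3/25 + 16·4/25 + 25·1/5 + 36·6/25 + 49·7/25
 = 27/25 + 64/25 + 5 + 216/25 + 343/25
 = 31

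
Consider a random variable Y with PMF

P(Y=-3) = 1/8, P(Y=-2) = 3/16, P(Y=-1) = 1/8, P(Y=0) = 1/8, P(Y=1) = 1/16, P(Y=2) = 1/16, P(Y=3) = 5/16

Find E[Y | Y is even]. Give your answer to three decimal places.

-0.667

P(Y is even) = 3/16 + 1/8 + 1/16 = 3/8.
E[Y | Y is even] = [(-2)·3/16 + 0·1/8 + 2·1/16] / (3/8)
 = -1/4 / (3/8)
 = -2/3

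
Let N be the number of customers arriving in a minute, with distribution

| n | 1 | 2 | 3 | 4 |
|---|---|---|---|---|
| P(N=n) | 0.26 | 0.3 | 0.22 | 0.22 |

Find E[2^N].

E[2^N] = Σ 2^n·P(N=n)
 = 2·0.26 + 4·0.3 + 8·0.22 + 16·0.22
 = 0.52 + 1.2 + 1.76 + 3.52
 = 7

7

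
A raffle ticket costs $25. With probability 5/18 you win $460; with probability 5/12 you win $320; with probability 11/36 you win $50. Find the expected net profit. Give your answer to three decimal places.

251.389

E[payout] = 460·5/18 + 320·5/12 + 50·11/36
 = 1150/9 + 400/3 + 275/18
 = 4975/18
Net = 4975/18 - 25 = 4525/18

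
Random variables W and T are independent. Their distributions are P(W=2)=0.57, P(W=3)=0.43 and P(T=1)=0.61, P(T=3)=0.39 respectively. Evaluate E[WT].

4.3254

E[WT] = Σ_w Σ_t wt · P(W=w)P(T=t)
 = 2·0.3477 + 6·0.2223 + 3·0.2623 + 9·0.1677
 = 0.6954 + 1.3338 + 0.7869 + 1.5093
 = 4.3254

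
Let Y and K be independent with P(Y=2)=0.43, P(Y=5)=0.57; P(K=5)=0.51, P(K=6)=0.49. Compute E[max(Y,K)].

5.49

E[max(Y,K)] = Σ_y Σ_k max(y,k) · P(Y=y)P(K=k)
 = 5·0.2193 + 6·0.2107 + 5·0.2907 + 6·0.2793
 = 1.0965 + 1.2642 + 1.4535 + 1.6758
 = 5.49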